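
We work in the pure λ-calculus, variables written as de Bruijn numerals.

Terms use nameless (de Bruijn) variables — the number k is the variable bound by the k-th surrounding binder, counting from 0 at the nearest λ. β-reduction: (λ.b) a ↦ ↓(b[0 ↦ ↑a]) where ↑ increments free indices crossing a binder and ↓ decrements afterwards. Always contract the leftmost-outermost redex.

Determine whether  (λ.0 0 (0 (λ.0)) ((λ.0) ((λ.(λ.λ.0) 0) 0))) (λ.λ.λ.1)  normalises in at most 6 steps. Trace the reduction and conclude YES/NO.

Answer: YES — reaches normal form λ.λ.1 in 5 ≤ 6 steps

Reduction:
  start: (λ.0 0 (0 (λ.0)) ((λ.0) ((λ.(λ.λ.0) 0) 0))) (λ.λ.λ.1)
  [1] (λ.λ.λ.1) (λ.λ.λ.1) ((λ.λ.λ.1) (λ.0)) ((λ.0) ((λ.(λ.λ.0) 0) (λ.λ.λ.1)))
  [2] (λ.λ.1) ((λ.λ.λ.1) (λ.0)) ((λ.0) ((λ.(λ.λ.0) 0) (λ.λ.λ.1)))
  [3] (λ.(λ.λ.λ.1) (λ.0)) ((λ.0) ((λ.(λ.λ.0) 0) (λ.λ.λ.1)))
  [4] (λ.λ.λ.1) (λ.0)
  [5] λ.λ.1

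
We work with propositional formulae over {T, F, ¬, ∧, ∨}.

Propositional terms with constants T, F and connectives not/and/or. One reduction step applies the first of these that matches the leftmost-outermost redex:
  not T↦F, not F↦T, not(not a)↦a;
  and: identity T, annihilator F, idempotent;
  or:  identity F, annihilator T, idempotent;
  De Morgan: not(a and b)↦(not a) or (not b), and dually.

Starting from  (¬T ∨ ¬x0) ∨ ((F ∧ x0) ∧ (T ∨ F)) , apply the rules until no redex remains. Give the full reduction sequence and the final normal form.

  start: (¬T ∨ ¬x0) ∨ ((F ∧ x0) ∧ (T ∨ F))
  step 1: (F ∨ ¬x0) ∨ ((F ∧ x0) ∧ (T ∨ F))
  step 2: ¬x0 ∨ ((F ∧ x0) ∧ (T ∨ F))
  step 3: ¬x0 ∨ (F ∧ (T ∨ F))
  step 4: ¬x0 ∨ F
  step 5: ¬x0

Answer: normal form = ¬x0  (in 5 steps)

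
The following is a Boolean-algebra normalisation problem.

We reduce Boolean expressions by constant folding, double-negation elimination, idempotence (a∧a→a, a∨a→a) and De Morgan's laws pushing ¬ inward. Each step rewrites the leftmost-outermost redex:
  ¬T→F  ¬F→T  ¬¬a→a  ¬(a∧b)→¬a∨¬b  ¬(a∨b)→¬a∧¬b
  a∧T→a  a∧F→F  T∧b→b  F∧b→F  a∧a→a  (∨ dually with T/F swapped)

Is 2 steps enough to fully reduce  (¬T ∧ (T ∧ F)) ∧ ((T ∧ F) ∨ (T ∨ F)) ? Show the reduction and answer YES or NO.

Answer: NO — after 2 steps the term is F ∧ ((T ∧ F) ∨ (T ∨ F)), not yet normal

Derivation:
  start: (¬T ∧ (T ∧ F)) ∧ ((T ∧ F) ∨ (T ∨ F))
  →1  (F ∧ (T ∧ F)) ∧ ((T ∧ F) ∨ (T ∨ F))
  →2  F ∧ ((T ∧ F) ∨ (T ∨ F))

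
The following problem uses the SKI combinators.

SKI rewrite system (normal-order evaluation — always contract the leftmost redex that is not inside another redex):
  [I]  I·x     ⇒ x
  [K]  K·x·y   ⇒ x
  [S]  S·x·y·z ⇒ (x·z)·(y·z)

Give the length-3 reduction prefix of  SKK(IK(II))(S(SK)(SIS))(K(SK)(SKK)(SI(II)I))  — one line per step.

  start: SKK(IK(II))(S(SK)(SIS))(K(SK)(SKK)(SI(II)I))
  [1] K(IK(II))(K(IK(II)))(S(SK)(SIS))(K(SK)(SKK)(SI(II)I))
  [2] IK(II)(S(SK)(SIS))(K(SK)(SKK)(SI(II)I))
  [3] K(II)(S(SK)(SIS))(K(SK)(SKK)(SI(II)I))

Answer: after 3 steps: K(II)(S(SK)(SIS))(K(SK)(SKK)(SI(II)I))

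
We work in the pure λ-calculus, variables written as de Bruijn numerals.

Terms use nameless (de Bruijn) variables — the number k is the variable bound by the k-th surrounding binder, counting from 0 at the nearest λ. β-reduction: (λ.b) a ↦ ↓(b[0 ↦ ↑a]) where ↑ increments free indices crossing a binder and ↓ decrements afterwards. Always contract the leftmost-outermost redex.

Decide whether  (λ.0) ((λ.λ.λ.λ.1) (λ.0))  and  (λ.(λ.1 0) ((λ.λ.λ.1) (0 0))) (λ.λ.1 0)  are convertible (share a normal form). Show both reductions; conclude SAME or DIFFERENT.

Term A:
  start: (λ.0) ((λ.λ.λ.λ.1) (λ.0))
  →1  (λ.λ.λ.λ.1) (λ.0)
  →2  λ.λ.λ.1

Term B:
  start: (λ.(λ.1 0) ((λ.λ.λ.1) (0 0))) (λ.λ.1 0)
  →1  (λ.(λ.λ.1 0) 0) ((λ.λ.λ.1) ((λ.λ.1 0) (λ.λ.1 0)))
  →2  (λ.λ.1 0) ((λ.λ.λ.1) ((λ.λ.1 0) (λ.λ.1 0)))
  →3  λ.(λ.λ.λ.1) ((λ.λ.1 0) (λ.λ.1 0)) 0
  →4  λ.(λ.λ.1) 0
  →5  λ.λ.1

Answer: DIFFERENT — A ⇓ λ.λ.λ.1, B ⇓ λ.λ.1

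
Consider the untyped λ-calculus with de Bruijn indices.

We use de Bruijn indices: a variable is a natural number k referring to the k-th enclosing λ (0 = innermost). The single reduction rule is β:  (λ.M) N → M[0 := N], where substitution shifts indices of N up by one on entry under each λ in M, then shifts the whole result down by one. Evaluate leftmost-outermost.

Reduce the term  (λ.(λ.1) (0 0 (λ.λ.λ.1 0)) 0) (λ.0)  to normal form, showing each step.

  start: (λ.(λ.1) (0 0 (λ.λ.λ.1 0)) 0) (λ.0)
  [1] (λ.λ.0) ((λ.0) (λ.0) (λ.λ.λ.1 0)) (λ.0)
  [2] (λ.0) (λ.0)
  [3] λ.0

Answer: normal form = λ.0  (in 3 steps)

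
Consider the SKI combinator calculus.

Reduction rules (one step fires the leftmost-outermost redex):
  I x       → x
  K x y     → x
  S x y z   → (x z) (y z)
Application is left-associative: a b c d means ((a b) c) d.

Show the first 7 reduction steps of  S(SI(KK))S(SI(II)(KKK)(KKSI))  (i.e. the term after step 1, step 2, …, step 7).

Answer: after 7 steps: II(KKK)(KK(SI(II)(KKK)(KKSI)))(S(SI(II)(KKK)(KKSI)))

Reduction:
  start: S(SI(KK))S(SI(II)(KKK)(KKSI))
  →1  SI(KK)(SI(II)(KKK)(KKSI))(S(SI(II)(KKK)(KKSI)))
  →2  I(SI(II)(KKK)(KKSI))(KK(SI(II)(KKK)(KKSI)))(S(SI(II)(KKK)(KKSI)))
  →3  SI(II)(KKK)(KKSI)(KK(SI(II)(KKK)(KKSI)))(S(SI(II)(KKK)(KKSI)))
  →4  I(KKK)(II(KKK))(KKSI)(KK(SI(II)(KKK)(KKSI)))(S(SI(II)(KKK)(KKSI)))
  →5  KKK(II(KKK))(KKSI)(KK(SI(II)(KKK)(KKSI)))(S(SI(II)(KKK)(KKSI)))
  →6  K(II(KKK))(KKSI)(KK(SI(II)(KKK)(KKSI)))(S(SI(II)(KKK)(KKSI)))
  →7  II(KKK)(KK(SI(II)(KKK)(KKSI)))(S(SI(II)(KKK)(KKSI)))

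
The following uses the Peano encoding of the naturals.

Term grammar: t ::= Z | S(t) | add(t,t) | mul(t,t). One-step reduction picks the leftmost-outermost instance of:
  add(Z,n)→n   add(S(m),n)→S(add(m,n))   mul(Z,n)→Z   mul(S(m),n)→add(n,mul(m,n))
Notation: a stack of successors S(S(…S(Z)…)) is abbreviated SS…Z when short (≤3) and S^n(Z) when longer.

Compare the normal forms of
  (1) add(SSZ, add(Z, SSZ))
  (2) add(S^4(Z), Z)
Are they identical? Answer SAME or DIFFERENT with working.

Answer: SAME — A ⇓ S^4(Z), B ⇓ S^4(Z)

Working:
Term A:
  start: add(SSZ, add(Z, SSZ))
  step 1: S(add(SZ, add(Z, SSZ)))
  step 2: S(S(add(Z, add(Z, SSZ))))
  step 3: S(S(add(Z, SSZ)))
  step 4: S^4(Z)

Term B:
  start: add(S^4(Z), Z)
  step 1: S(add(SSSZ, Z))
  step 2: S(S(add(SSZ, Z)))
  step 3: S(S(S(add(SZ, Z))))
  step 4: S(S(S(S(add(Z, Z)))))
  step 5: S^4(Z)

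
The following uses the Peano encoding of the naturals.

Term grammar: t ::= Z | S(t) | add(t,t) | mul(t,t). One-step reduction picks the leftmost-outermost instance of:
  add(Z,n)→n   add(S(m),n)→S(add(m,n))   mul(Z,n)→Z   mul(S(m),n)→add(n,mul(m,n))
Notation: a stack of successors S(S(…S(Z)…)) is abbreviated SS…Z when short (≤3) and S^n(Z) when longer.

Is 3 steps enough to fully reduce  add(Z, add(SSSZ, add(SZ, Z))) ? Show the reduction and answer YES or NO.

Answer: NO — after 3 steps the term is S(S(add(SZ, add(SZ, Z)))), not yet normal

Derivation:
  start: add(Z, add(SSSZ, add(SZ, Z)))
  [1] add(SSSZ, add(SZ, Z))
  [2] S(add(SSZ, add(SZ, Z)))
  [3] S(S(add(SZ, add(SZ, Z))))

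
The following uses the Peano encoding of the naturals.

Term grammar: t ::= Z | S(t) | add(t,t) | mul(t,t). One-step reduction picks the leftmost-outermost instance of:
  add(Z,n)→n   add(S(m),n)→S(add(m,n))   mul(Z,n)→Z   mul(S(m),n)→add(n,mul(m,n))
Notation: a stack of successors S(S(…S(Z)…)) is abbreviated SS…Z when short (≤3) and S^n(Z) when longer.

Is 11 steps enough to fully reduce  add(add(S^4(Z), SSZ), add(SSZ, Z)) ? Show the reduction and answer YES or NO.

  start: add(add(S^4(Z), SSZ), add(SSZ, Z))
  step 1: add(S(add(SSSZ, SSZ)), add(SSZ, Z))
  step 2: S(add(add(SSSZ, SSZ), add(SSZ, Z)))
  step 3: S(add(S(add(SSZ, SSZ)), add(SSZ, Z)))
  step 4: S(S(add(add(SSZ, SSZ), add(SSZ, Z))))
  step 5: S(S(add(S(add(SZ, SSZ)), add(SSZ, Z))))
  step 6: S(S(S(add(add(SZ, SSZ), add(SSZ, Z)))))
  step 7: S(S(S(add(S(add(Z, SSZ)), add(SSZ, Z)))))
  step 8: S(S(S(S(add(add(Z, SSZ), add(SSZ, Z))))))
  step 9: S(S(S(S(add(SSZ, add(SSZ, Z))))))
  step 10: S(S(S(S(S(add(SZ, add(SSZ, Z)))))))
  step 11: S(S(S(S(S(S(add(Z, add(SSZ, Z))))))))

Answer: NO — after 11 steps the term is S(S(S(S(S(S(add(Z, add(SSZ, Z)))))))), not yet normal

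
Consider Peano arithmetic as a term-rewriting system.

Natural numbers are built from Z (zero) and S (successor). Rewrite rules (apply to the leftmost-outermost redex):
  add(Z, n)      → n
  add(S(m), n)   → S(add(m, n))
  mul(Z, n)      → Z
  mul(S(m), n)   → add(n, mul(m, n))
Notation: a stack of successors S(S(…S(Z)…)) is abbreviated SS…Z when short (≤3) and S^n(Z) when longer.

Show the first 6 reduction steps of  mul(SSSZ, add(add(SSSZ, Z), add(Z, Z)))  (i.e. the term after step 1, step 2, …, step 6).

Answer: after 6 steps: S(add(S(add(add(SZ, Z), add(Z, Z))), mul(SSZ, add(add(SSSZ, Z), add(Z, Z)))))

Working:
  start: mul(SSSZ, add(add(SSSZ, Z), add(Z, Z)))
  [1] add(add(add(SSSZ, Z), add(Z, Z)), mul(SSZ, add(add(SSSZ, Z), add(Z, Z))))
  [2] add(add(S(add(SSZ, Z)), add(Z, Z)), mul(SSZ, add(add(SSSZ, Z), add(Z, Z))))
  [3] add(S(add(add(SSZ, Z), add(Z, Z))), mul(SSZ, add(add(SSSZ, Z), add(Z, Z))))
  [4] S(add(add(add(SSZ, Z), add(Z, Z)), mul(SSZ, add(add(SSSZ, Z), add(Z, Z)))))
  [5] S(add(add(S(add(SZ, Z)), add(Z, Z)), mul(SSZ, add(add(SSSZ, Z), add(Z, Z)))))
  [6] S(add(S(add(add(SZ, Z), add(Z, Z))), mul(SSZ, add(add(SSSZ, Z), add(Z, Z)))))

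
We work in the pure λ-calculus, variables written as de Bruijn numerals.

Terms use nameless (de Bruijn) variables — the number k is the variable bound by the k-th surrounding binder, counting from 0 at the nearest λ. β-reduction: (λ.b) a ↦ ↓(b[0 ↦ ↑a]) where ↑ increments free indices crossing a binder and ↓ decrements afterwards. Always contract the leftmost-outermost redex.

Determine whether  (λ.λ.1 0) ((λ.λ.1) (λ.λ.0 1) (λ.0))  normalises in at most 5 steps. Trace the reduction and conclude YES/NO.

  start: (λ.λ.1 0) ((λ.λ.1) (λ.λ.0 1) (λ.0))
  step 1: λ.(λ.λ.1) (λ.λ.0 1) (λ.0) 0
  step 2: λ.(λ.λ.λ.0 1) (λ.0) 0
  step 3: λ.(λ.λ.0 1) 0
  step 4: λ.λ.0 1

Answer: YES — reaches normal form λ.λ.0 1 in 4 ≤ 5 steps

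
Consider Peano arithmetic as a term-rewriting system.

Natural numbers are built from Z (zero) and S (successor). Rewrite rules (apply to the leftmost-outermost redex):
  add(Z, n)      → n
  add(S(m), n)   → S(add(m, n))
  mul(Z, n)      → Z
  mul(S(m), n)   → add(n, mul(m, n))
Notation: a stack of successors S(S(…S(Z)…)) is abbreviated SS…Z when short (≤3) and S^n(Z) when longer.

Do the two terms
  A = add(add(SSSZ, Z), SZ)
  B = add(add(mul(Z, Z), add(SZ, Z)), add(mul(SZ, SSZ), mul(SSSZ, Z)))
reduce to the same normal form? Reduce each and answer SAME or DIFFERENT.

Term A:
  start: add(add(SSSZ, Z), SZ)
  step 1: add(S(add(SSZ, Z)), SZ)
  step 2: S(add(add(SSZ, Z), SZ))
  step 3: S(add(S(add(SZ, Z)), SZ))
  step 4: S(S(add(add(SZ, Z), SZ)))
  step 5: S(S(add(S(add(Z, Z)), SZ)))
  step 6: S(S(S(add(add(Z, Z), SZ))))
  step 7: S(S(S(add(Z, SZ))))
  step 8: S^4(Z)

Term B:
  start: add(add(mul(Z, Z), add(SZ, Z)), add(mul(SZ, SSZ), mul(SSSZ, Z)))
  step 1: add(add(Z, add(SZ, Z)), add(mul(SZ, SSZ), mul(SSSZ, Z)))
  step 2: add(add(SZ, Z), add(mul(SZ, SSZ), mul(SSSZ, Z)))
  step 3: add(S(add(Z, Z)), add(mul(SZ, SSZ), mul(SSSZ, Z)))
  step 4: S(add(add(Z, Z), add(mul(SZ, SSZ), mul(SSSZ, Z))))
  step 5: S(add(Z, add(mul(SZ, SSZ), mul(SSSZ, Z))))
  step 6: S(add(mul(SZ, SSZ), mul(SSSZ, Z)))
  step 7: S(add(add(SSZ, mul(Z, SSZ)), mul(SSSZ, Z)))
  step 8: S(add(S(add(SZ, mul(Z, SSZ))), mul(SSSZ, Z)))
  step 9: S(S(add(add(SZ, mul(Z, SSZ)), mul(SSSZ, Z))))
  step 10: S(S(add(S(add(Z, mul(Z, SSZ))), mul(SSSZ, Z))))
  step 11: S(S(S(add(add(Z, mul(Z, SSZ)), mul(SSSZ, Z)))))
  step 12: S(S(S(add(mul(Z, SSZ), mul(SSSZ, Z)))))
  step 13: S(S(S(add(Z, mul(SSSZ, Z)))))
  step 14: S(S(S(mul(SSSZ, Z))))
  step 15: S(S(S(add(Z, mul(SSZ, Z)))))
  step 16: S(S(S(mul(SSZ, Z))))
  step 17: S(S(S(add(Z, mul(SZ, Z)))))
  step 18: S(S(S(mul(SZ, Z))))
  step 19: S(S(S(add(Z, mul(Z, Z)))))
  step 20: S(S(S(mul(Z, Z))))
  step 21: SSSZ

Answer: DIFFERENT — A ⇓ S^4(Z), B ⇓ SSSZ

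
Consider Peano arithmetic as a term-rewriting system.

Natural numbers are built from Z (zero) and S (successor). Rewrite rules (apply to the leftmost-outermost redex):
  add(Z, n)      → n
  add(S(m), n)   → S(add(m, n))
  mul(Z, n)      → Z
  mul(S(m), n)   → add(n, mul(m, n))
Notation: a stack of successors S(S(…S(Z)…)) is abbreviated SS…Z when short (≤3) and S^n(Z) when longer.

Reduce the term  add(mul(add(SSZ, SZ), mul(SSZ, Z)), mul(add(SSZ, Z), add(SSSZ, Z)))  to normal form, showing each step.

  start: add(mul(add(SSZ, SZ), mul(SSZ, Z)), mul(add(SSZ, Z), add(SSSZ, Z)))
  [1] add(mul(S(add(SZ, SZ)), mul(SSZ, Z)), mul(add(SSZ, Z), add(SSSZ, Z)))
  [2] add(add(mul(SSZ, Z), mul(add(SZ, SZ), mul(SSZ, Z))), mul(add(SSZ, Z), add(SSSZ, Z)))
  [3] add(add(add(Z, mul(SZ, Z)), mul(add(SZ, SZ), mul(SSZ, Z))), mul(add(SSZ, Z), add(SSSZ, Z)))
  [4] add(add(mul(SZ, Z), mul(add(SZ, SZ), mul(SSZ, Z))), mul(add(SSZ, Z), add(SSSZ, Z)))
  [5] add(add(add(Z, mul(Z, Z)), mul(add(SZ, SZ), mul(SSZ, Z))), mul(add(SSZ, Z), add(SSSZ, Z)))
  [6] add(add(mul(Z, Z), mul(add(SZ, SZ), mul(SSZ, Z))), mul(add(SSZ, Z), add(SSSZ, Z)))
  [7] add(add(Z, mul(add(SZ, SZ), mul(SSZ, Z))), mul(add(SSZ, Z), add(SSSZ, Z)))
  [8] add(mul(add(SZ, SZ), mul(SSZ, Z)), mul(add(SSZ, Z), add(SSSZ, Z)))
  [9] add(mul(S(add(Z, SZ)), mul(SSZ, Z)), mul(add(SSZ, Z), add(SSSZ, Z)))
  [10] add(add(mul(SSZ, Z), mul(add(Z, SZ), mul(SSZ, Z))), mul(add(SSZ, Z), add(SSSZ, Z)))
  [11] add(add(add(Z, mul(SZ, Z)), mul(add(Z, SZ), mul(SSZ, Z))), mul(add(SSZ, Z), add(SSSZ, Z)))
  [12] add(add(mul(SZ, Z), mul(add(Z, SZ), mul(SSZ, Z))), mul(add(SSZ, Z), add(SSSZ, Z)))
  [13] add(add(add(Z, mul(Z, Z)), mul(add(Z, SZ), mul(SSZ, Z))), mul(add(SSZ, Z), add(SSSZ, Z)))
  [14] add(add(mul(Z, Z), mul(add(Z, SZ), mul(SSZ, Z))), mul(add(SSZ, Z), add(SSSZ, Z)))
  [15] add(add(Z, mul(add(Z, SZ), mul(SSZ, Z))), mul(add(SSZ, Z), add(SSSZ, Z)))
  [16] add(mul(add(Z, SZ), mul(SSZ, Z)), mul(add(SSZ, Z), add(SSSZ, Z)))
  [17] add(mul(SZ, mul(SSZ, Z)), mul(add(SSZ, Z), add(SSSZ, Z)))
  [18] add(add(mul(SSZ, Z), mul(Z, mul(SSZ, Z))), mul(add(SSZ, Z), add(SSSZ, Z)))
  [19] add(add(add(Z, mul(SZ, Z)), mul(Z, mul(SSZ, Z))), mul(add(SSZ, Z), add(SSSZ, Z)))
  [20] add(add(mul(SZ, Z), mul(Z, mul(SSZ, Z))), mul(add(SSZ, Z), add(SSSZ, Z)))
  [21] add(add(add(Z, mul(Z, Z)), mul(Z, mul(SSZ, Z))), mul(add(SSZ, Z), add(SSSZ, Z)))
  [22] add(add(mul(Z, Z), mul(Z, mul(SSZ, Z))), mul(add(SSZ, Z), add(SSSZ, Z)))
  [23] add(add(Z, mul(Z, mul(SSZ, Z))), mul(add(SSZ, Z), add(SSSZ, Z)))
  [24] add(mul(Z, mul(SSZ, Z)), mul(add(SSZ, Z), add(SSSZ, Z)))
  [25] add(Z, mul(add(SSZ, Z), add(SSSZ, Z)))
  [26] mul(add(SSZ, Z), add(SSSZ, Z))
  [27] mul(S(add(SZ, Z)), add(SSSZ, Z))
  [28] add(add(SSSZ, Z), mul(add(SZ, Z), add(SSSZ, Z)))
  [29] add(S(add(SSZ, Z)), mul(add(SZ, Z), add(SSSZ, Z)))
  [30] S(add(add(SSZ, Z), mul(add(SZ, Z), add(SSSZ, Z))))
  [31] S(add(S(add(SZ, Z)), mul(add(SZ, Z), add(SSSZ, Z))))
  [32] S(S(add(add(SZ, Z), mul(add(SZ, Z), add(SSSZ, Z)))))
  [33] S(S(add(S(add(Z, Z)), mul(add(SZ, Z), add(SSSZ, Z)))))
  [34] S(S(S(add(add(Z, Z), mul(add(SZ, Z), add(SSSZ, Z))))))
  [35] S(S(S(add(Z, mul(add(SZ, Z), add(SSSZ, Z))))))
  [36] S(S(S(mul(add(SZ, Z), add(SSSZ, Z)))))
  [37] S(S(S(mul(S(add(Z, Z)), add(SSSZ, Z)))))
  [38] S(S(S(add(add(SSSZ, Z), mul(add(Z, Z), add(SSSZ, Z))))))
  [39] S(S(S(add(S(add(SSZ, Z)), mul(add(Z, Z), add(SSSZ, Z))))))
  [40] S(S(S(S(add(add(SSZ, Z), mul(add(Z, Z), add(SSSZ, Z)))))))
  [41] S(S(S(S(add(S(add(SZ, Z)), mul(add(Z, Z), add(SSSZ, Z)))))))
  [42] S(S(S(S(S(add(add(SZ, Z), mul(add(Z, Z), add(SSSZ, Z))))))))
  [43] S(S(S(S(S(add(S(add(Z, Z)), mul(add(Z, Z), add(SSSZ, Z))))))))
  [44] S(S(S(S(S(S(add(add(Z, Z), mul(add(Z, Z), add(SSSZ, Z)))))))))
  [45] S(S(S(S(S(S(add(Z, mul(add(Z, Z), add(SSSZ, Z)))))))))
  [46] S(S(S(S(S(S(mul(add(Z, Z), add(SSSZ, Z))))))))
  [47] S(S(S(S(S(S(mul(Z, add(SSSZ, Z))))))))
  [48] S^6(Z)

Answer: normal form = S^6(Z)  (in 48 steps)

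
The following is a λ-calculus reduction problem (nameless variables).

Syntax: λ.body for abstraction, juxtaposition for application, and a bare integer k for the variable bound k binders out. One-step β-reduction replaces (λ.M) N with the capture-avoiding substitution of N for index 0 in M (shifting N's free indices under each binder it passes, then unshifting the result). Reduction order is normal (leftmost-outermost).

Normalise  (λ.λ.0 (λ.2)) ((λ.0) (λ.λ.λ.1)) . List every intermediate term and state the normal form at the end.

Answer: normal form = λ.0 (λ.λ.λ.λ.1)  (in 2 steps)

Working:
  start: (λ.λ.0 (λ.2)) ((λ.0) (λ.λ.λ.1))
  →1  λ.0 (λ.(λ.0) (λ.λ.λ.1))
  →2  λ.0 (λ.λ.λ.λ.1)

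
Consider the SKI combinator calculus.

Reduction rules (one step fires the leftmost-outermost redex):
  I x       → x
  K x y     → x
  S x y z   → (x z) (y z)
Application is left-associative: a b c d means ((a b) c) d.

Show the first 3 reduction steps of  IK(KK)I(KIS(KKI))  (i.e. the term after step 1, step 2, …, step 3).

Answer: after 3 steps: K

Derivation:
  start: IK(KK)I(KIS(KKI))
  step 1: K(KK)I(KIS(KKI))
  step 2: KK(KIS(KKI))
  step 3: K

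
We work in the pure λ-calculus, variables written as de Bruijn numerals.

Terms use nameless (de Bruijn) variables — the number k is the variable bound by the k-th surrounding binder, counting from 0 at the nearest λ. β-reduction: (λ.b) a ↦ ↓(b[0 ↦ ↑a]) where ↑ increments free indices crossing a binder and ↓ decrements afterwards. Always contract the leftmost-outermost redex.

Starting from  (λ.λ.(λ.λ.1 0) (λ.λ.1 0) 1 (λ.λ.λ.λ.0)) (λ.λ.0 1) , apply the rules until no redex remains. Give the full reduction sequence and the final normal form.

  start: (λ.λ.(λ.λ.1 0) (λ.λ.1 0) 1 (λ.λ.λ.λ.0)) (λ.λ.0 1)
  →1  λ.(λ.λ.1 0) (λ.λ.1 0) (λ.λ.0 1) (λ.λ.λ.λ.0)
  →2  λ.(λ.(λ.λ.1 0) 0) (λ.λ.0 1) (λ.λ.λ.λ.0)
  →3  λ.(λ.λ.1 0) (λ.λ.0 1) (λ.λ.λ.λ.0)
  →4  λ.(λ.(λ.λ.0 1) 0) (λ.λ.λ.λ.0)
  →5  λ.(λ.λ.0 1) (λ.λ.λ.λ.0)
  →6  λ.λ.0 (λ.λ.λ.λ.0)

Answer: normal form = λ.λ.0 (λ.λ.λ.λ.0)  (in 6 steps)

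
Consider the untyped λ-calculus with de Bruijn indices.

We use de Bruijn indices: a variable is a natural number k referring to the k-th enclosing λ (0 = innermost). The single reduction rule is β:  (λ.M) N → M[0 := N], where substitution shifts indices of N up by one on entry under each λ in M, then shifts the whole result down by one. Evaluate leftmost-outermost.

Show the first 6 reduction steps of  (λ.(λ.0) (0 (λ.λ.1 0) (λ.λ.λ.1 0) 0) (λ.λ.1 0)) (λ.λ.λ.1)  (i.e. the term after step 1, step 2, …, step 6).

Answer: after 6 steps: λ.λ.1 0

Reduction:
  start: (λ.(λ.0) (0 (λ.λ.1 0) (λ.λ.λ.1 0) 0) (λ.λ.1 0)) (λ.λ.λ.1)
  →1  (λ.0) ((λ.λ.λ.1) (λ.λ.1 0) (λ.λ.λ.1 0) (λ.λ.λ.1)) (λ.λ.1 0)
  →2  (λ.λ.λ.1) (λ.λ.1 0) (λ.λ.λ.1 0) (λ.λ.λ.1) (λ.λ.1 0)
  →3  (λ.λ.1) (λ.λ.λ.1 0) (λ.λ.λ.1) (λ.λ.1 0)
  →4  (λ.λ.λ.λ.1 0) (λ.λ.λ.1) (λ.λ.1 0)
  →5  (λ.λ.λ.1 0) (λ.λ.1 0)
  →6  λ.λ.1 0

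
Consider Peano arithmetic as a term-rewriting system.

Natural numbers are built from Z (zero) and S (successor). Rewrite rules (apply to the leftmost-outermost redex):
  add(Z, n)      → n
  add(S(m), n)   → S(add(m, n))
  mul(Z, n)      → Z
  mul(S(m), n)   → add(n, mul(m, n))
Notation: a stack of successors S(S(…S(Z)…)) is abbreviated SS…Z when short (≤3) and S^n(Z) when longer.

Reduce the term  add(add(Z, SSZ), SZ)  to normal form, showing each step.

Answer: normal form = SSSZ  (in 4 steps)

Working:
  start: add(add(Z, SSZ), SZ)
  step 1: add(SSZ, SZ)
  step 2: S(add(SZ, SZ))
  step 3: S(S(add(Z, SZ)))
  step 4: SSSZ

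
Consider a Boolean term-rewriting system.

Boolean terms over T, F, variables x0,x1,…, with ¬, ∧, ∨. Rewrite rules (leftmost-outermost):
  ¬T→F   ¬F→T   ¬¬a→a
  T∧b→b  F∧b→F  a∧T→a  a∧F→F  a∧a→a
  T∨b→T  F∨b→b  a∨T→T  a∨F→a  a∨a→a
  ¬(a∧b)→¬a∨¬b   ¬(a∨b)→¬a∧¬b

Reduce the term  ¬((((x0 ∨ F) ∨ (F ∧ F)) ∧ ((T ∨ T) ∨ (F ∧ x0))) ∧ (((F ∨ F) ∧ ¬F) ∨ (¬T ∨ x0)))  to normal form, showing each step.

Answer: normal form = ¬x0  (in 27 steps)

Working:
  start: ¬((((x0 ∨ F) ∨ (F ∧ F)) ∧ ((T ∨ T) ∨ (F ∧ x0))) ∧ (((F ∨ F) ∧ ¬F) ∨ (¬T ∨ x0)))
  step 1: ¬(((x0 ∨ F) ∨ (F ∧ F)) ∧ ((T ∨ T) ∨ (F ∧ x0))) ∨ ¬(((F ∨ F) ∧ ¬F) ∨ (¬T ∨ x0))
  step 2: (¬((x0 ∨ F) ∨ (F ∧ F)) ∨ ¬((T ∨ T) ∨ (F ∧ x0))) ∨ ¬(((F ∨ F) ∧ ¬F) ∨ (¬T ∨ x0))
  step 3: ((¬(x0 ∨ F) ∧ ¬(F ∧ F)) ∨ ¬((T ∨ T) ∨ (F ∧ x0))) ∨ ¬(((F ∨ F) ∧ ¬F) ∨ (¬T ∨ x0))
  step 4: (((¬x0 ∧ ¬F) ∧ ¬(F ∧ F)) ∨ ¬((T ∨ T) ∨ (F ∧ x0))) ∨ ¬(((F ∨ F) ∧ ¬F) ∨ (¬T ∨ x0))
  step 5: (((¬x0 ∧ T) ∧ ¬(F ∧ F)) ∨ ¬((T ∨ T) ∨ (F ∧ x0))) ∨ ¬(((F ∨ F) ∧ ¬F) ∨ (¬T ∨ x0))
  step 6: ((¬x0 ∧ ¬(F ∧ F)) ∨ ¬((T ∨ T) ∨ (F ∧ x0))) ∨ ¬(((F ∨ F) ∧ ¬F) ∨ (¬T ∨ x0))
  step 7: ((¬x0 ∧ (¬F ∨ ¬F)) ∨ ¬((T ∨ T) ∨ (F ∧ x0))) ∨ ¬(((F ∨ F) ∧ ¬F) ∨ (¬T ∨ x0))
  step 8: ((¬x0 ∧ ¬F) ∨ ¬((T ∨ T) ∨ (F ∧ x0))) ∨ ¬(((F ∨ F) ∧ ¬F) ∨ (¬T ∨ x0))
  step 9: ((¬x0 ∧ T) ∨ ¬((T ∨ T) ∨ (F ∧ x0))) ∨ ¬(((F ∨ F) ∧ ¬F) ∨ (¬T ∨ x0))
  step 10: (¬x0 ∨ ¬((T ∨ T) ∨ (F ∧ x0))) ∨ ¬(((F ∨ F) ∧ ¬F) ∨ (¬T ∨ x0))
  step 11: (¬x0 ∨ (¬(T ∨ T) ∧ ¬(F ∧ x0))) ∨ ¬(((F ∨ F) ∧ ¬F) ∨ (¬T ∨ x0))
  step 12: (¬x0 ∨ ((¬T ∧ ¬T) ∧ ¬(F ∧ x0))) ∨ ¬(((F ∨ F) ∧ ¬F) ∨ (¬T ∨ x0))
  step 13: (¬x0 ∨ (¬T ∧ ¬(F ∧ x0))) ∨ ¬(((F ∨ F) ∧ ¬F) ∨ (¬T ∨ x0))
  step 14: (¬x0 ∨ (F ∧ ¬(F ∧ x0))) ∨ ¬(((F ∨ F) ∧ ¬F) ∨ (¬T ∨ x0))
  step 15: (¬x0 ∨ F) ∨ ¬(((F ∨ F) ∧ ¬F) ∨ (¬T ∨ x0))
  step 16: ¬x0 ∨ ¬(((F ∨ F) ∧ ¬F) ∨ (¬T ∨ x0))
  step 17: ¬x0 ∨ (¬((F ∨ F) ∧ ¬F) ∧ ¬(¬T ∨ x0))
  step 18: ¬x0 ∨ ((¬(F ∨ F) ∨ ¬¬F) ∧ ¬(¬T ∨ x0))
  step 19: ¬x0 ∨ (((¬F ∧ ¬F) ∨ ¬¬F) ∧ ¬(¬T ∨ x0))
  step 20: ¬x0 ∨ ((¬F ∨ ¬¬F) ∧ ¬(¬T ∨ x0))
  step 21: ¬x0 ∨ ((T ∨ ¬¬F) ∧ ¬(¬T ∨ x0))
  step 22: ¬x0 ∨ (T ∧ ¬(¬T ∨ x0))
  step 23: ¬x0 ∨ ¬(¬T ∨ x0)
  step 24: ¬x0 ∨ (¬¬T ∧ ¬x0)
  step 25: ¬x0 ∨ (T ∧ ¬x0)
  step 26: ¬x0 ∨ ¬x0
  step 27: ¬x0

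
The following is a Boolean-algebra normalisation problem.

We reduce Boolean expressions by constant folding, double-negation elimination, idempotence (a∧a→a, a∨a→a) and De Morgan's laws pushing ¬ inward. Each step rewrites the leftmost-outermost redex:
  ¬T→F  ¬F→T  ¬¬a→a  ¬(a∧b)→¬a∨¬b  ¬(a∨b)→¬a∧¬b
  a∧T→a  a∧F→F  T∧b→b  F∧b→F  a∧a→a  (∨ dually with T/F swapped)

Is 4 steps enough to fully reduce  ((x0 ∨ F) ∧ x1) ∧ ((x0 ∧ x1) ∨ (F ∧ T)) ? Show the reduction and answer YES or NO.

  start: ((x0 ∨ F) ∧ x1) ∧ ((x0 ∧ x1) ∨ (F ∧ T))
  step 1: (x0 ∧ x1) ∧ ((x0 ∧ x1) ∨ (F ∧ T))
  step 2: (x0 ∧ x1) ∧ ((x0 ∧ x1) ∨ F)
  step 3: (x0 ∧ x1) ∧ (x0 ∧ x1)
  step 4: x0 ∧ x1

Answer: YES — reaches normal form x0 ∧ x1 in 4 ≤ 4 steps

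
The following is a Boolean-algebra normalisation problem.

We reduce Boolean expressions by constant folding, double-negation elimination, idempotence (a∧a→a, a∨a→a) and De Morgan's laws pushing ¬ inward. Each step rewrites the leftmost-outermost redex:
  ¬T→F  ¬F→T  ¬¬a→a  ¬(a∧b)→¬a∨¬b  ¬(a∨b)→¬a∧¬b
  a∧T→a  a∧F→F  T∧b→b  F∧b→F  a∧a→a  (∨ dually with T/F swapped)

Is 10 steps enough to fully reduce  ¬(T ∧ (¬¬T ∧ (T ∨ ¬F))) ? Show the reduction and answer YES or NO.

Answer: YES — reaches normal form F in 10 ≤ 10 steps

Derivation:
  start: ¬(T ∧ (¬¬T ∧ (T ∨ ¬F)))
  [1] ¬T ∨ ¬(¬¬T ∧ (T ∨ ¬F))
  [2] F ∨ ¬(¬¬T ∧ (T ∨ ¬F))
  [3] ¬(¬¬T ∧ (T ∨ ¬F))
  [4] ¬¬¬T ∨ ¬(T ∨ ¬F)
  [5] ¬T ∨ ¬(T ∨ ¬F)
  [6] F ∨ ¬(T ∨ ¬F)
  [7] ¬(T ∨ ¬F)
  [8] ¬T ∧ ¬¬F
  [9] F ∧ ¬¬F
  [10] F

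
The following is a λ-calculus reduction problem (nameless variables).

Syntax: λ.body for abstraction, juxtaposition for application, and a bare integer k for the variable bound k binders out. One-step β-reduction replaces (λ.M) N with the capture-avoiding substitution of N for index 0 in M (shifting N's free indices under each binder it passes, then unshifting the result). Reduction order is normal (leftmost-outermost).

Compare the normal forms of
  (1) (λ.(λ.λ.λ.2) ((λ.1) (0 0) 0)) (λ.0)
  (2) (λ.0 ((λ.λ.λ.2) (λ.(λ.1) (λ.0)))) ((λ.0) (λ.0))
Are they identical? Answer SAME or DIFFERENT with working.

Term A:
  start: (λ.(λ.λ.λ.2) ((λ.1) (0 0) 0)) (λ.0)
  step 1: (λ.λ.λ.2) ((λ.λ.0) ((λ.0) (λ.0)) (λ.0))
  step 2: λ.λ.(λ.λ.0) ((λ.0) (λ.0)) (λ.0)
  step 3: λ.λ.(λ.0) (λ.0)
  step 4: λ.λ.λ.0

Term B:
  start: (λ.0 ((λ.λ.λ.2) (λ.(λ.1) (λ.0)))) ((λ.0) (λ.0))
  step 1: (λ.0) (λ.0) ((λ.λ.λ.2) (λ.(λ.1) (λ.0)))
  step 2: (λ.0) ((λ.λ.λ.2) (λ.(λ.1) (λ.0)))
  step 3: (λ.λ.λ.2) (λ.(λ.1) (λ.0))
  step 4: λ.λ.λ.(λ.1) (λ.0)
  step 5: λ.λ.λ.0

Answer: SAME — A ⇓ λ.λ.λ.0, B ⇓ λ.λ.λ.0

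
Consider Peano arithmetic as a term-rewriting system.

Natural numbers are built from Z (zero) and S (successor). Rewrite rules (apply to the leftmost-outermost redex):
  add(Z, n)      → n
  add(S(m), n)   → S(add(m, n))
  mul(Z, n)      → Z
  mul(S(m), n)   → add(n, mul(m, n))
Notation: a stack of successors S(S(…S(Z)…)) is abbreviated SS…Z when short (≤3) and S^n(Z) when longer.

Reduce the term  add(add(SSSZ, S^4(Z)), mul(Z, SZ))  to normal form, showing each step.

  start: add(add(SSSZ, S^4(Z)), mul(Z, SZ))
  →1  add(S(add(SSZ, S^4(Z))), mul(Z, SZ))
  →2  S(add(add(SSZ, S^4(Z)), mul(Z, SZ)))
  →3  S(add(S(add(SZ, S^4(Z))), mul(Z, SZ)))
  →4  S(S(add(add(SZ, S^4(Z)), mul(Z, SZ))))
  →5  S(S(add(S(add(Z, S^4(Z))), mul(Z, SZ))))
  →6  S(S(S(add(add(Z, S^4(Z)), mul(Z, SZ)))))
  →7  S(S(S(add(S^4(Z), mul(Z, SZ)))))
  →8  S(S(S(S(add(SSSZ, mul(Z, SZ))))))
  →9  S(S(S(S(S(add(SSZ, mul(Z, SZ)))))))
  →10  S(S(S(S(S(S(add(SZ, mul(Z, SZ))))))))
  →11  S(S(S(S(S(S(S(add(Z, mul(Z, SZ)))))))))
  →12  S(S(S(S(S(S(S(mul(Z, SZ))))))))
  →13  S^7(Z)

Answer: normal form = S^7(Z)  (in 13 steps)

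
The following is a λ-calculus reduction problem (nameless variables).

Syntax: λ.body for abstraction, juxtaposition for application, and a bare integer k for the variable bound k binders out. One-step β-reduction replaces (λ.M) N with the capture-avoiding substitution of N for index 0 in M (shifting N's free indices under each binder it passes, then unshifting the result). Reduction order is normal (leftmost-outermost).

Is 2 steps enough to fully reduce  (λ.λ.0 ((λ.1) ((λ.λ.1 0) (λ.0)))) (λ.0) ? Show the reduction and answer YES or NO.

  start: (λ.λ.0 ((λ.1) ((λ.λ.1 0) (λ.0)))) (λ.0)
  step 1: λ.0 ((λ.1) ((λ.λ.1 0) (λ.0)))
  step 2: λ.0 0

Answer: YES — reaches normal form λ.0 0 in 2 ≤ 2 steps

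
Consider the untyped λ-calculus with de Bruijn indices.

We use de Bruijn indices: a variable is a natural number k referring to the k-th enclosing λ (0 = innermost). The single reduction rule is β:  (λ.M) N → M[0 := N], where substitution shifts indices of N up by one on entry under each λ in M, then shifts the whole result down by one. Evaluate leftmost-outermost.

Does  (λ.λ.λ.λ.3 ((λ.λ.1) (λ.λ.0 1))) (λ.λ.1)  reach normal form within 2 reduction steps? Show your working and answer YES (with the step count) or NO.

Answer: NO — after 2 steps the term is λ.λ.λ.λ.(λ.λ.1) (λ.λ.0 1), not yet normal

Derivation:
  start: (λ.λ.λ.λ.3 ((λ.λ.1) (λ.λ.0 1))) (λ.λ.1)
  [1] λ.λ.λ.(λ.λ.1) ((λ.λ.1) (λ.λ.0 1))
  [2] λ.λ.λ.λ.(λ.λ.1) (λ.λ.0 1)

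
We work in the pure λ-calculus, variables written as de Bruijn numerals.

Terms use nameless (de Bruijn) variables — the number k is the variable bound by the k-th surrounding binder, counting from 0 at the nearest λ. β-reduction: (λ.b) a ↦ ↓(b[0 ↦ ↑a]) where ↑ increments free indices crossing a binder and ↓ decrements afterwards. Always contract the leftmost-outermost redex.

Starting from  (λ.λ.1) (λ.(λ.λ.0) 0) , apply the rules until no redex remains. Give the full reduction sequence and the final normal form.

Answer: normal form = λ.λ.λ.0  (in 2 steps)

Working:
  start: (λ.λ.1) (λ.(λ.λ.0) 0)
  step 1: λ.λ.(λ.λ.0) 0
  step 2: λ.λ.λ.0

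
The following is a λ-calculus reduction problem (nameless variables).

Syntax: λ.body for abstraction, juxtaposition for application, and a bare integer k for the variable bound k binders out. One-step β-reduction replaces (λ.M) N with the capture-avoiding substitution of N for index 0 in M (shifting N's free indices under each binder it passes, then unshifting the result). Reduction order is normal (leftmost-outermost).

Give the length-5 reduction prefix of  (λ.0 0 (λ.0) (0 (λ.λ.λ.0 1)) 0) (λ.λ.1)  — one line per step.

Answer: after 5 steps: (λ.λ.1) (λ.λ.λ.0 1)

Working:
  start: (λ.0 0 (λ.0) (0 (λ.λ.λ.0 1)) 0) (λ.λ.1)
  →1  (λ.λ.1) (λ.λ.1) (λ.0) ((λ.λ.1) (λ.λ.λ.0 1)) (λ.λ.1)
  →2  (λ.λ.λ.1) (λ.0) ((λ.λ.1) (λ.λ.λ.0 1)) (λ.λ.1)
  →3  (λ.λ.1) ((λ.λ.1) (λ.λ.λ.0 1)) (λ.λ.1)
  →4  (λ.(λ.λ.1) (λ.λ.λ.0 1)) (λ.λ.1)
  →5  (λ.λ.1) (λ.λ.λ.0 1)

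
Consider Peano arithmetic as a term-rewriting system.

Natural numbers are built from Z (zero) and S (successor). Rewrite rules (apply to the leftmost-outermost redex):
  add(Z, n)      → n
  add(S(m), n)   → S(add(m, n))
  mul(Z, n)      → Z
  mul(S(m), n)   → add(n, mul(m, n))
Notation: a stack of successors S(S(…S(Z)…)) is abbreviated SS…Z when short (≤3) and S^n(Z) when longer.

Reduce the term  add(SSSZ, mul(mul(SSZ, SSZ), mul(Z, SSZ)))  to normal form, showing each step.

Answer: normal form = SSSZ  (in 26 steps)

Reduction:
  start: add(SSSZ, mul(mul(SSZ, SSZ), mul(Z, SSZ)))
  step 1: S(add(SSZ, mul(mul(SSZ, SSZ), mul(Z, SSZ))))
  step 2: S(S(add(SZ, mul(mul(SSZ, SSZ), mul(Z, SSZ)))))
  step 3: S(S(S(add(Z, mul(mul(SSZ, SSZ), mul(Z, SSZ))))))
  step 4: S(S(S(mul(mul(SSZ, SSZ), mul(Z, SSZ)))))
  step 5: S(S(S(mul(add(SSZ, mul(SZ, SSZ)), mul(Z, SSZ)))))
  step 6: S(S(S(mul(S(add(SZ, mul(SZ, SSZ))), mul(Z, SSZ)))))
  step 7: S(S(S(add(mul(Z, SSZ), mul(add(SZ, mul(SZ, SSZ)), mul(Z, SSZ))))))
  step 8: S(S(S(add(Z, mul(add(SZ, mul(SZ, SSZ)), mul(Z, SSZ))))))
  step 9: S(S(S(mul(add(SZ, mul(SZ, SSZ)), mul(Z, SSZ)))))
  step 10: S(S(S(mul(S(add(Z, mul(SZ, SSZ))), mul(Z, SSZ)))))
  step 11: S(S(S(add(mul(Z, SSZ), mul(add(Z, mul(SZ, SSZ)), mul(Z, SSZ))))))
  step 12: S(S(S(add(Z, mul(add(Z, mul(SZ, SSZ)), mul(Z, SSZ))))))
  step 13: S(S(S(mul(add(Z, mul(SZ, SSZ)), mul(Z, SSZ)))))
  step 14: S(S(S(mul(mul(SZ, SSZ), mul(Z, SSZ)))))
  step 15: S(S(S(mul(add(SSZ, mul(Z, SSZ)), mul(Z, SSZ)))))
  step 16: S(S(S(mul(S(add(SZ, mul(Z, SSZ))), mul(Z, SSZ)))))
  step 17: S(S(S(add(mul(Z, SSZ), mul(add(SZ, mul(Z, SSZ)), mul(Z, SSZ))))))
  step 18: S(S(S(add(Z, mul(add(SZ, mul(Z, SSZ)), mul(Z, SSZ))))))
  step 19: S(S(S(mul(add(SZ, mul(Z, SSZ)), mul(Z, SSZ)))))
  step 20: S(S(S(mul(S(add(Z, mul(Z, SSZ))), mul(Z, SSZ)))))
  step 21: S(S(S(add(mul(Z, SSZ), mul(add(Z, mul(Z, SSZ)), mul(Z, SSZ))))))
  step 22: S(S(S(add(Z, mul(add(Z, mul(Z, SSZ)), mul(Z, SSZ))))))
  step 23: S(S(S(mul(add(Z, mul(Z, SSZ)), mul(Z, SSZ)))))
  step 24: S(S(S(mul(mul(Z, SSZ), mul(Z, SSZ)))))
  step 25: S(S(S(mul(Z, mul(Z, SSZ)))))
  step 26: SSSZ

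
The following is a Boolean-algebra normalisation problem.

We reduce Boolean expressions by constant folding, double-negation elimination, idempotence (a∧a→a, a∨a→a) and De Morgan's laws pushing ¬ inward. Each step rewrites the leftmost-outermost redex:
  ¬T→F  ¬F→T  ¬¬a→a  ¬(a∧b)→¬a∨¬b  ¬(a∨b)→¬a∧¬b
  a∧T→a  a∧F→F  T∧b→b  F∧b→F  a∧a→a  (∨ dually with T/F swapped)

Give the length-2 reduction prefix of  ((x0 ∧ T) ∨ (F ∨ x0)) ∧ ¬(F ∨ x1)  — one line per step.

  start: ((x0 ∧ T) ∨ (F ∨ x0)) ∧ ¬(F ∨ x1)
  step 1: (x0 ∨ (F ∨ x0)) ∧ ¬(F ∨ x1)
  step 2: (x0 ∨ x0) ∧ ¬(F ∨ x1)

Answer: after 2 steps: (x0 ∨ x0) ∧ ¬(F ∨ x1)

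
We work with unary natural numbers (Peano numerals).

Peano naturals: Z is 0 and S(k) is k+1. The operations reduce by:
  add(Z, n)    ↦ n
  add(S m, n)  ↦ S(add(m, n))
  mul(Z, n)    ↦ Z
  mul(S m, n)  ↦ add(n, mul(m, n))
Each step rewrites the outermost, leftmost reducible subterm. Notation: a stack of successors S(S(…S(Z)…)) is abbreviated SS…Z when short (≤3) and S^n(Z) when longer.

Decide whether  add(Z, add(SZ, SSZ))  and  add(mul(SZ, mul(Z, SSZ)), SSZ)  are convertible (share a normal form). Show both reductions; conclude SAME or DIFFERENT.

Term A:
  start: add(Z, add(SZ, SSZ))
  [1] add(SZ, SSZ)
  [2] S(add(Z, SSZ))
  [3] SSSZ

Term B:
  start: add(mul(SZ, mul(Z, SSZ)), SSZ)
  [1] add(add(mul(Z, SSZ), mul(Z, mul(Z, SSZ))), SSZ)
  [2] add(add(Z, mul(Z, mul(Z, SSZ))), SSZ)
  [3] add(mul(Z, mul(Z, SSZ)), SSZ)
  [4] add(Z, SSZ)
  [5] SSZ

Answer: DIFFERENT — A ⇓ SSSZ, B ⇓ SSZ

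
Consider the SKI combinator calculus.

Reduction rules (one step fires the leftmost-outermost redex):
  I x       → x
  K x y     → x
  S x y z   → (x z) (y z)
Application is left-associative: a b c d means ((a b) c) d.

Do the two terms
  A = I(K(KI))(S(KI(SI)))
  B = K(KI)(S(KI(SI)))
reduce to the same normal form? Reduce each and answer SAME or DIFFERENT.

Answer: SAME — A ⇓ KI, B ⇓ KI

Reduction:
Term A:
  start: I(K(KI))(S(KI(SI)))
  step 1: K(KI)(S(KI(SI)))
  step 2: KI

Term B:
  start: K(KI)(S(KI(SI)))
  step 1: KI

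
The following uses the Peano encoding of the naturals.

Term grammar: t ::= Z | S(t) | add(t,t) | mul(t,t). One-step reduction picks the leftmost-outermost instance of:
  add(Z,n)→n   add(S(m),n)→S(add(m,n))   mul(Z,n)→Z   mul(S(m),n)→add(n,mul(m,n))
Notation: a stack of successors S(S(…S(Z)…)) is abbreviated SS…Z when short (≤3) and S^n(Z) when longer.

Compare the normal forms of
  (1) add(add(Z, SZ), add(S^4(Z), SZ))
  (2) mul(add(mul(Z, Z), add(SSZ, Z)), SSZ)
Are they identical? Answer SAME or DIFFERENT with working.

Answer: DIFFERENT — A ⇓ S^6(Z), B ⇓ S^4(Z)

Derivation:
Term A:
  start: add(add(Z, SZ), add(S^4(Z), SZ))
  step 1: add(SZ, add(S^4(Z), SZ))
  step 2: S(add(Z, add(S^4(Z), SZ)))
  step 3: S(add(S^4(Z), SZ))
  step 4: S(S(add(SSSZ, SZ)))
  step 5: S(S(S(add(SSZ, SZ))))
  step 6: S(S(S(S(add(SZ, SZ)))))
  step 7: S(S(S(S(S(add(Z, SZ))))))
  step 8: S^6(Z)

Term B:
  start: mul(add(mul(Z, Z), add(SSZ, Z)), SSZ)
  step 1: mul(add(Z, add(SSZ, Z)), SSZ)
  step 2: mul(add(SSZ, Z), SSZ)
  step 3: mul(S(add(SZ, Z)), SSZ)
  step 4: add(SSZ, mul(add(SZ, Z), SSZ))
  step 5: S(add(SZ, mul(add(SZ, Z), SSZ)))
  step 6: S(S(add(Z, mul(add(SZ, Z), SSZ))))
  step 7: S(S(mul(add(SZ, Z), SSZ)))
  step 8: S(S(mul(S(add(Z, Z)), SSZ)))
  step 9: S(S(add(SSZ, mul(add(Z, Z), SSZ))))
  step 10: S(S(S(add(SZ, mul(add(Z, Z), SSZ)))))
  step 11: S(S(S(S(add(Z, mul(add(Z, Z), SSZ))))))
  step 12: S(S(S(S(mul(add(Z, Z), SSZ)))))
  step 13: S(S(S(S(mul(Z, SSZ)))))
  step 14: S^4(Z)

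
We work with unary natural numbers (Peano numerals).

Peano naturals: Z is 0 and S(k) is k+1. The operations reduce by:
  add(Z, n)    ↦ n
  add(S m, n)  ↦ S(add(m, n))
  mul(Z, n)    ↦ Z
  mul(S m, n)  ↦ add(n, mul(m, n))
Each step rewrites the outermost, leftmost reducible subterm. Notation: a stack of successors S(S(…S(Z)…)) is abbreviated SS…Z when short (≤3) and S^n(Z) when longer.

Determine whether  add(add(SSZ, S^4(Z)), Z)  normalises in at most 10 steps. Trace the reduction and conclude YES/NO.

  start: add(add(SSZ, S^4(Z)), Z)
  step 1: add(S(add(SZ, S^4(Z))), Z)
  step 2: S(add(add(SZ, S^4(Z)), Z))
  step 3: S(add(S(add(Z, S^4(Z))), Z))
  step 4: S(S(add(add(Z, S^4(Z)), Z)))
  step 5: S(S(add(S^4(Z), Z)))
  step 6: S(S(S(add(SSSZ, Z))))
  step 7: S(S(S(S(add(SSZ, Z)))))
  step 8: S(S(S(S(S(add(SZ, Z))))))
  step 9: S(S(S(S(S(S(add(Z, Z)))))))
  step 10: S^6(Z)

Answer: YES — reaches normal form S^6(Z) in 10 ≤ 10 steps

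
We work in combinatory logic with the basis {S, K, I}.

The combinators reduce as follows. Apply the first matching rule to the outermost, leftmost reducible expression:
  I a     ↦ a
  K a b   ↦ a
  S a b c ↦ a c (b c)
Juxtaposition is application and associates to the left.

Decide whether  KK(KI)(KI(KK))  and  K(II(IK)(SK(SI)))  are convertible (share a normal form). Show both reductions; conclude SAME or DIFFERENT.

Answer: DIFFERENT — A ⇓ KI, B ⇓ K(K(SK(SI)))

Derivation:
Term A:
  start: KK(KI)(KI(KK))
  →1  K(KI(KK))
  →2  KI

Term B:
  start: K(II(IK)(SK(SI)))
  →1  K(I(IK)(SK(SI)))
  →2  K(IK(SK(SI)))
  →3  K(K(SK(SI)))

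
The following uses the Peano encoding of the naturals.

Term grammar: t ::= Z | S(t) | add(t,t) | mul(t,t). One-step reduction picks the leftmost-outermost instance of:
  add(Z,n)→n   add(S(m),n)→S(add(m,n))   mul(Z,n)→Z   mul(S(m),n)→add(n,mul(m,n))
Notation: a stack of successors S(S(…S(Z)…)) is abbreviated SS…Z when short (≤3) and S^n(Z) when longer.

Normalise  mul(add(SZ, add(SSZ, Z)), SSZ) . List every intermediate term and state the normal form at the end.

Answer: normal form = S^6(Z)  (in 18 steps)

Derivation:
  start: mul(add(SZ, add(SSZ, Z)), SSZ)
  step 1: mul(S(add(Z, add(SSZ, Z))), SSZ)
  step 2: add(SSZ, mul(add(Z, add(SSZ, Z)), SSZ))
  step 3: S(add(SZ, mul(add(Z, add(SSZ, Z)), SSZ)))
  step 4: S(S(add(Z, mul(add(Z, add(SSZ, Z)), SSZ))))
  step 5: S(S(mul(add(Z, add(SSZ, Z)), SSZ)))
  step 6: S(S(mul(add(SSZ, Z), SSZ)))
  step 7: S(S(mul(S(add(SZ, Z)), SSZ)))
  step 8: S(S(add(SSZ, mul(add(SZ, Z), SSZ))))
  step 9: S(S(S(add(SZ, mul(add(SZ, Z), SSZ)))))
  step 10: S(S(S(S(add(Z, mul(add(SZ, Z), SSZ))))))
  step 11: S(S(S(S(mul(add(SZ, Z), SSZ)))))
  step 12: S(S(S(S(mul(S(add(Z, Z)), SSZ)))))
  step 13: S(S(S(S(add(SSZ, mul(add(Z, Z), SSZ))))))
  step 14: S(S(S(S(S(add(SZ, mul(add(Z, Z), SSZ)))))))
  step 15: S(S(S(S(S(S(add(Z, mul(add(Z, Z), SSZ))))))))
  step 16: S(S(S(S(S(S(mul(add(Z, Z), SSZ)))))))
  step 17: S(S(S(S(S(S(mul(Z, SSZ)))))))
  step 18: S^6(Z)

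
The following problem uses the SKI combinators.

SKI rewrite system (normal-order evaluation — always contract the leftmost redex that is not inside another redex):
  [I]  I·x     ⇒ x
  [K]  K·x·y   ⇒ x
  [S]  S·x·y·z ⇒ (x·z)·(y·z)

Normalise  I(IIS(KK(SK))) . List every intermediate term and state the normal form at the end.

Answer: normal form = SK  (in 4 steps)

Derivation:
  start: I(IIS(KK(SK)))
  [1] IIS(KK(SK))
  [2] IS(KK(SK))
  [3] S(KK(SK))
  [4] SK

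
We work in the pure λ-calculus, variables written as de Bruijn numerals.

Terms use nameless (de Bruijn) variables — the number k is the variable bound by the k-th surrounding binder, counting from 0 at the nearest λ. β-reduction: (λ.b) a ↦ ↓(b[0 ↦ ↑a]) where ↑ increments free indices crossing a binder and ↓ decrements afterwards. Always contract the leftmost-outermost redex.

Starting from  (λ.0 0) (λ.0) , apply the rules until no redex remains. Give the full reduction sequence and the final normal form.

Answer: normal form = λ.0  (in 2 steps)

Reduction:
  start: (λ.0 0) (λ.0)
  →1  (λ.0) (λ.0)
  →2  λ.0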